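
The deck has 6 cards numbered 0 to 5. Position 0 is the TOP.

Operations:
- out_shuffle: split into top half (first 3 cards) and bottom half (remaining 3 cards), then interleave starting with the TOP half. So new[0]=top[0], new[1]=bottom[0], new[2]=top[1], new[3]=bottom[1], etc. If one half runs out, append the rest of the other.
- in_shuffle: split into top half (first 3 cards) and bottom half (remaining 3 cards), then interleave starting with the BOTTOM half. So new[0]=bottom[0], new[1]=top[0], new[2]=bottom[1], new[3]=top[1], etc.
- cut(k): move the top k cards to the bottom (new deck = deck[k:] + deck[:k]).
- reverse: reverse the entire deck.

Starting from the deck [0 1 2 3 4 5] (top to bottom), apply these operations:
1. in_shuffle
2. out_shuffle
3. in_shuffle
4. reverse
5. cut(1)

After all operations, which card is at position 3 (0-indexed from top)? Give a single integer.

Answer: 3

Derivation:
After op 1 (in_shuffle): [3 0 4 1 5 2]
After op 2 (out_shuffle): [3 1 0 5 4 2]
After op 3 (in_shuffle): [5 3 4 1 2 0]
After op 4 (reverse): [0 2 1 4 3 5]
After op 5 (cut(1)): [2 1 4 3 5 0]
Position 3: card 3.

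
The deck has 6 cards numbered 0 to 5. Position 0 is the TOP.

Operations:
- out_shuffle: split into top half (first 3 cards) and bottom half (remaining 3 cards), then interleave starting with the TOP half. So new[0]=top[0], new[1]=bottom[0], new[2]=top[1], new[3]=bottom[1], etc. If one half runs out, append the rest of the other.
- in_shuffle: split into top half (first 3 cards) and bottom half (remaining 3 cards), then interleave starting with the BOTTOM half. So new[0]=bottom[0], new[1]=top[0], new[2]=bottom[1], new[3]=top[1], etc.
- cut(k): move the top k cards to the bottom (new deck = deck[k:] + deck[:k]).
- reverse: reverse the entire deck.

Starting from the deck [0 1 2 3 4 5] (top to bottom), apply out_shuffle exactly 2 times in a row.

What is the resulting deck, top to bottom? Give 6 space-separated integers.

Answer: 0 4 3 2 1 5

Derivation:
After op 1 (out_shuffle): [0 3 1 4 2 5]
After op 2 (out_shuffle): [0 4 3 2 1 5]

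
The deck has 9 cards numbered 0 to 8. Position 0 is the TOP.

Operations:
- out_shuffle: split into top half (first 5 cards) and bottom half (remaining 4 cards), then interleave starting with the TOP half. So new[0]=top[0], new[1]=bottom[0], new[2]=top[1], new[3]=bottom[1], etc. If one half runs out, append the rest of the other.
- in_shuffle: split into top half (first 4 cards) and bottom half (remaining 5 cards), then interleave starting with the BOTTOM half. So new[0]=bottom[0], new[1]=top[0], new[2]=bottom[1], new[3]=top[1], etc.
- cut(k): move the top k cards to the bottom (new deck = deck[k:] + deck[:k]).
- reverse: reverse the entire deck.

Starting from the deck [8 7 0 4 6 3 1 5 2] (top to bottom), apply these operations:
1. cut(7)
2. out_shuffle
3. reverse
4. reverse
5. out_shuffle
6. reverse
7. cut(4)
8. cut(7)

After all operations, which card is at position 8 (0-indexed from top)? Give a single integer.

Answer: 0

Derivation:
After op 1 (cut(7)): [5 2 8 7 0 4 6 3 1]
After op 2 (out_shuffle): [5 4 2 6 8 3 7 1 0]
After op 3 (reverse): [0 1 7 3 8 6 2 4 5]
After op 4 (reverse): [5 4 2 6 8 3 7 1 0]
After op 5 (out_shuffle): [5 3 4 7 2 1 6 0 8]
After op 6 (reverse): [8 0 6 1 2 7 4 3 5]
After op 7 (cut(4)): [2 7 4 3 5 8 0 6 1]
After op 8 (cut(7)): [6 1 2 7 4 3 5 8 0]
Position 8: card 0.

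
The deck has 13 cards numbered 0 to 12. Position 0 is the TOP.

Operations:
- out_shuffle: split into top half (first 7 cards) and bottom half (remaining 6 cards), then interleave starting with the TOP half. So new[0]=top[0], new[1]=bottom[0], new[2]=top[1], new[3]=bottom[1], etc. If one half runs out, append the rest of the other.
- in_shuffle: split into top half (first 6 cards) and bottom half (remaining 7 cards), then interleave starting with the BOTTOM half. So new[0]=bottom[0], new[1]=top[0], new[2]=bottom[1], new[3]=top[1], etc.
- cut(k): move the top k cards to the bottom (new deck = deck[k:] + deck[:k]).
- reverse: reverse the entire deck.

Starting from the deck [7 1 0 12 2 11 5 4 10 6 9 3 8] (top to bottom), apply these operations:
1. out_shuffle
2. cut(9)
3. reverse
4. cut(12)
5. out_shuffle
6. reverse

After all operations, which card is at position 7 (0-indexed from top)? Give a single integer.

After op 1 (out_shuffle): [7 4 1 10 0 6 12 9 2 3 11 8 5]
After op 2 (cut(9)): [3 11 8 5 7 4 1 10 0 6 12 9 2]
After op 3 (reverse): [2 9 12 6 0 10 1 4 7 5 8 11 3]
After op 4 (cut(12)): [3 2 9 12 6 0 10 1 4 7 5 8 11]
After op 5 (out_shuffle): [3 1 2 4 9 7 12 5 6 8 0 11 10]
After op 6 (reverse): [10 11 0 8 6 5 12 7 9 4 2 1 3]
Position 7: card 7.

Answer: 7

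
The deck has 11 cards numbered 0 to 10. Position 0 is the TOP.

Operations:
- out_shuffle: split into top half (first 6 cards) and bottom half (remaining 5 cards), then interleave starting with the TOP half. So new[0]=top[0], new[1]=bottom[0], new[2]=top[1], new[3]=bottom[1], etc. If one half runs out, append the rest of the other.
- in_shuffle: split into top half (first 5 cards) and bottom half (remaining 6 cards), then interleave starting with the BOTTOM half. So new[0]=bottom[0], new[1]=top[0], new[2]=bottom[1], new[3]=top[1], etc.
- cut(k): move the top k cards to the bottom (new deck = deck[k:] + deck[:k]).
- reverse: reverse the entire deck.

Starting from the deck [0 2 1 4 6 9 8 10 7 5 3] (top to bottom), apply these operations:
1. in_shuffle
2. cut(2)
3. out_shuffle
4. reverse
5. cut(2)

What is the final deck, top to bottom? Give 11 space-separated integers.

After op 1 (in_shuffle): [9 0 8 2 10 1 7 4 5 6 3]
After op 2 (cut(2)): [8 2 10 1 7 4 5 6 3 9 0]
After op 3 (out_shuffle): [8 5 2 6 10 3 1 9 7 0 4]
After op 4 (reverse): [4 0 7 9 1 3 10 6 2 5 8]
After op 5 (cut(2)): [7 9 1 3 10 6 2 5 8 4 0]

Answer: 7 9 1 3 10 6 2 5 8 4 0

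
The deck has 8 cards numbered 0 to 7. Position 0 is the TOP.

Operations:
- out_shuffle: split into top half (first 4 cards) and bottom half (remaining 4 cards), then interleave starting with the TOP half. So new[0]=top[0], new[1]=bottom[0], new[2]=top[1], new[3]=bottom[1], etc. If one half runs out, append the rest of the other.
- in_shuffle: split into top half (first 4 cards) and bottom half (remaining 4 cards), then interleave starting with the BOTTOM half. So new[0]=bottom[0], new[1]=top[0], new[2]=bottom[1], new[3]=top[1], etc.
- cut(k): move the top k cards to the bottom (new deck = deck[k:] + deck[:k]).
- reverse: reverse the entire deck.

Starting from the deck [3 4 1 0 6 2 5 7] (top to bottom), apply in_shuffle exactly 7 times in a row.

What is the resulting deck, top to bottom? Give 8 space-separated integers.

Answer: 6 3 2 4 5 1 7 0

Derivation:
After op 1 (in_shuffle): [6 3 2 4 5 1 7 0]
After op 2 (in_shuffle): [5 6 1 3 7 2 0 4]
After op 3 (in_shuffle): [7 5 2 6 0 1 4 3]
After op 4 (in_shuffle): [0 7 1 5 4 2 3 6]
After op 5 (in_shuffle): [4 0 2 7 3 1 6 5]
After op 6 (in_shuffle): [3 4 1 0 6 2 5 7]
After op 7 (in_shuffle): [6 3 2 4 5 1 7 0]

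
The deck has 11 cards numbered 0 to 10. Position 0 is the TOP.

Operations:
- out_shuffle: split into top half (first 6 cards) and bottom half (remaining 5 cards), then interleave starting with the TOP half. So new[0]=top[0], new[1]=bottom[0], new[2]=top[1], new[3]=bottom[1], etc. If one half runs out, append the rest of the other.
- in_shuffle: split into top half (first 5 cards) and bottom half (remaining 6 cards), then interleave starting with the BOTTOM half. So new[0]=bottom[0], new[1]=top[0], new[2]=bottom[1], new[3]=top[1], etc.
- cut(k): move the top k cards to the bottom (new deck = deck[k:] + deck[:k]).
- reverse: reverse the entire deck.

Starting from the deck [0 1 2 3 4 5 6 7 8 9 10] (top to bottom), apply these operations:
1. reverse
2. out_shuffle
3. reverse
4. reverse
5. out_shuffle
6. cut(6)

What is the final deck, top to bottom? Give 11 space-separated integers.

Answer: 3 0 8 5 2 10 7 4 1 9 6

Derivation:
After op 1 (reverse): [10 9 8 7 6 5 4 3 2 1 0]
After op 2 (out_shuffle): [10 4 9 3 8 2 7 1 6 0 5]
After op 3 (reverse): [5 0 6 1 7 2 8 3 9 4 10]
After op 4 (reverse): [10 4 9 3 8 2 7 1 6 0 5]
After op 5 (out_shuffle): [10 7 4 1 9 6 3 0 8 5 2]
After op 6 (cut(6)): [3 0 8 5 2 10 7 4 1 9 6]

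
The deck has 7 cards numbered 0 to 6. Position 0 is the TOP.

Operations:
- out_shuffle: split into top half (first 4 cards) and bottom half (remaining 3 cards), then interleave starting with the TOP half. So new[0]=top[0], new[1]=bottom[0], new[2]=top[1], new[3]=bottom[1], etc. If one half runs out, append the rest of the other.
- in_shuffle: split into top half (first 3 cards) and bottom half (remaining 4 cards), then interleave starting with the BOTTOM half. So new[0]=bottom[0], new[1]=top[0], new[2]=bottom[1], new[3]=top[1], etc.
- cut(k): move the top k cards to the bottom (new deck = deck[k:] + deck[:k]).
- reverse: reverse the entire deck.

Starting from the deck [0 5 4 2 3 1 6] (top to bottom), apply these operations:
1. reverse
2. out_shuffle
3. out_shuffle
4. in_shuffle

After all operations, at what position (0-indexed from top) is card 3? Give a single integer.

Answer: 3

Derivation:
After op 1 (reverse): [6 1 3 2 4 5 0]
After op 2 (out_shuffle): [6 4 1 5 3 0 2]
After op 3 (out_shuffle): [6 3 4 0 1 2 5]
After op 4 (in_shuffle): [0 6 1 3 2 4 5]
Card 3 is at position 3.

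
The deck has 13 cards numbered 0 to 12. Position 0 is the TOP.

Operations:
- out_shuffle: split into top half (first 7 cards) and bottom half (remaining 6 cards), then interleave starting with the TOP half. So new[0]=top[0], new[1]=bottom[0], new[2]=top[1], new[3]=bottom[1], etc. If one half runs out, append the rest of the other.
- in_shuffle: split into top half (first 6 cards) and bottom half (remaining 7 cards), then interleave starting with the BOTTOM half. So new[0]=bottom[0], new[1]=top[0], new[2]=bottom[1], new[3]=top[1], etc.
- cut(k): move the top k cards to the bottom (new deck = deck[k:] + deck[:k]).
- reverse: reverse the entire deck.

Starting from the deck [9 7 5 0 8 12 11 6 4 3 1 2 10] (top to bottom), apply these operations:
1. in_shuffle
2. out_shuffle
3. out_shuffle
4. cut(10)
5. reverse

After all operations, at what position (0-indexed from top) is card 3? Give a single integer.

After op 1 (in_shuffle): [11 9 6 7 4 5 3 0 1 8 2 12 10]
After op 2 (out_shuffle): [11 0 9 1 6 8 7 2 4 12 5 10 3]
After op 3 (out_shuffle): [11 2 0 4 9 12 1 5 6 10 8 3 7]
After op 4 (cut(10)): [8 3 7 11 2 0 4 9 12 1 5 6 10]
After op 5 (reverse): [10 6 5 1 12 9 4 0 2 11 7 3 8]
Card 3 is at position 11.

Answer: 11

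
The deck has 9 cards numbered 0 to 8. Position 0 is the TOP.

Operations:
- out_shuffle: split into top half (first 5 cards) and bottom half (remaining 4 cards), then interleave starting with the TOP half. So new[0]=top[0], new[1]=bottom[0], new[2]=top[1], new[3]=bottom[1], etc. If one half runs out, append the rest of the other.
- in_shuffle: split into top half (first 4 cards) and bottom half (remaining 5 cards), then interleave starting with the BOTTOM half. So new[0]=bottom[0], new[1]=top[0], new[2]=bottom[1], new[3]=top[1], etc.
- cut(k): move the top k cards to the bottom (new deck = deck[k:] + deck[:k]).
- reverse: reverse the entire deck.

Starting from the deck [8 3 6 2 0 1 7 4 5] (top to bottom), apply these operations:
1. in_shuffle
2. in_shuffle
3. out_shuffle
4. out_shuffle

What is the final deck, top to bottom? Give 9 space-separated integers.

After op 1 (in_shuffle): [0 8 1 3 7 6 4 2 5]
After op 2 (in_shuffle): [7 0 6 8 4 1 2 3 5]
After op 3 (out_shuffle): [7 1 0 2 6 3 8 5 4]
After op 4 (out_shuffle): [7 3 1 8 0 5 2 4 6]

Answer: 7 3 1 8 0 5 2 4 6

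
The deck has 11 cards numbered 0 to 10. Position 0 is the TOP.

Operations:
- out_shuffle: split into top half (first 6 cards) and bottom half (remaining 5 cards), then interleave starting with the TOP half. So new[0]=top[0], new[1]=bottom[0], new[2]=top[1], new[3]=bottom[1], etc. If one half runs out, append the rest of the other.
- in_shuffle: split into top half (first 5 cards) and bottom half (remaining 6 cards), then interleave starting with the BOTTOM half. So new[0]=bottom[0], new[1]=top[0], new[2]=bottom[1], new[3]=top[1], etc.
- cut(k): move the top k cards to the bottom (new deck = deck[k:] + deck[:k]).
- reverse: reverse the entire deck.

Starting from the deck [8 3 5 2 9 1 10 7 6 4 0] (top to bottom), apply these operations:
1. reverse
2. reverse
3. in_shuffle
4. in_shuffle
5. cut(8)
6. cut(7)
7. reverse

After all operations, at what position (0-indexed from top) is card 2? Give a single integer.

Answer: 10

Derivation:
After op 1 (reverse): [0 4 6 7 10 1 9 2 5 3 8]
After op 2 (reverse): [8 3 5 2 9 1 10 7 6 4 0]
After op 3 (in_shuffle): [1 8 10 3 7 5 6 2 4 9 0]
After op 4 (in_shuffle): [5 1 6 8 2 10 4 3 9 7 0]
After op 5 (cut(8)): [9 7 0 5 1 6 8 2 10 4 3]
After op 6 (cut(7)): [2 10 4 3 9 7 0 5 1 6 8]
After op 7 (reverse): [8 6 1 5 0 7 9 3 4 10 2]
Card 2 is at position 10.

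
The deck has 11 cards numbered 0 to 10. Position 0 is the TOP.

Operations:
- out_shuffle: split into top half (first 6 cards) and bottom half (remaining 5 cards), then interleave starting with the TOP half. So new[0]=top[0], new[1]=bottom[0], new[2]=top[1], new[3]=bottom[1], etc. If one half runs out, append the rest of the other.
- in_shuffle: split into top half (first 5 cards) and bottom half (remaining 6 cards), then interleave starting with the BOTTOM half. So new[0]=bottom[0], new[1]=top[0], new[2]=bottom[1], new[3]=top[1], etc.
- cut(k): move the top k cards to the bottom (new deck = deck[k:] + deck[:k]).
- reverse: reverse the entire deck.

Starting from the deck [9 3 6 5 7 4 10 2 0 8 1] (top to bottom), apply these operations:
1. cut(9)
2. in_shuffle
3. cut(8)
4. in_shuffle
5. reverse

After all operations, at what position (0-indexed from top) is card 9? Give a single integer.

Answer: 4

Derivation:
After op 1 (cut(9)): [8 1 9 3 6 5 7 4 10 2 0]
After op 2 (in_shuffle): [5 8 7 1 4 9 10 3 2 6 0]
After op 3 (cut(8)): [2 6 0 5 8 7 1 4 9 10 3]
After op 4 (in_shuffle): [7 2 1 6 4 0 9 5 10 8 3]
After op 5 (reverse): [3 8 10 5 9 0 4 6 1 2 7]
Card 9 is at position 4.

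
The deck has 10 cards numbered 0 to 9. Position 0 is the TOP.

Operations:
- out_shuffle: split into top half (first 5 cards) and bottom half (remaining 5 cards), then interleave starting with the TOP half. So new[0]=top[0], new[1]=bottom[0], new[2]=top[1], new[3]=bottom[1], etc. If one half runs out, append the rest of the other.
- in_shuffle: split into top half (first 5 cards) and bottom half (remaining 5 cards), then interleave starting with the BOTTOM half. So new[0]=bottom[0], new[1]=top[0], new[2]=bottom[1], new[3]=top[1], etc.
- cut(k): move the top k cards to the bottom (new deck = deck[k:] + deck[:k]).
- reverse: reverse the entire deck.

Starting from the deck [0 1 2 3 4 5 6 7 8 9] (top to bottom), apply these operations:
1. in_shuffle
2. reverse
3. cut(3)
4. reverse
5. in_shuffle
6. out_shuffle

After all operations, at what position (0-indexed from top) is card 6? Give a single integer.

Answer: 0

Derivation:
After op 1 (in_shuffle): [5 0 6 1 7 2 8 3 9 4]
After op 2 (reverse): [4 9 3 8 2 7 1 6 0 5]
After op 3 (cut(3)): [8 2 7 1 6 0 5 4 9 3]
After op 4 (reverse): [3 9 4 5 0 6 1 7 2 8]
After op 5 (in_shuffle): [6 3 1 9 7 4 2 5 8 0]
After op 6 (out_shuffle): [6 4 3 2 1 5 9 8 7 0]
Card 6 is at position 0.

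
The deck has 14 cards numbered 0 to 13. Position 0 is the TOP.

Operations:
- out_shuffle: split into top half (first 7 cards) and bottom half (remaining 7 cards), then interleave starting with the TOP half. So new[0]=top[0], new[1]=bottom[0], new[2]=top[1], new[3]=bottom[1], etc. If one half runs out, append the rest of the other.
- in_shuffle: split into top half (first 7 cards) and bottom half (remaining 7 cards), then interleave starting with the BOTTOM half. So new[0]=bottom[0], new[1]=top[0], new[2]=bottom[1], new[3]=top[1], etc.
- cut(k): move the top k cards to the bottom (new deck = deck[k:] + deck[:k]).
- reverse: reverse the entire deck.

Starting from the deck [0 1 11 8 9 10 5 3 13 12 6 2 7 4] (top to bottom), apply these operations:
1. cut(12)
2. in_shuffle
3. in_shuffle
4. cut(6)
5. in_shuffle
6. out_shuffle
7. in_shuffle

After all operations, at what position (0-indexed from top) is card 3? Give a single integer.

After op 1 (cut(12)): [7 4 0 1 11 8 9 10 5 3 13 12 6 2]
After op 2 (in_shuffle): [10 7 5 4 3 0 13 1 12 11 6 8 2 9]
After op 3 (in_shuffle): [1 10 12 7 11 5 6 4 8 3 2 0 9 13]
After op 4 (cut(6)): [6 4 8 3 2 0 9 13 1 10 12 7 11 5]
After op 5 (in_shuffle): [13 6 1 4 10 8 12 3 7 2 11 0 5 9]
After op 6 (out_shuffle): [13 3 6 7 1 2 4 11 10 0 8 5 12 9]
After op 7 (in_shuffle): [11 13 10 3 0 6 8 7 5 1 12 2 9 4]
Card 3 is at position 3.

Answer: 3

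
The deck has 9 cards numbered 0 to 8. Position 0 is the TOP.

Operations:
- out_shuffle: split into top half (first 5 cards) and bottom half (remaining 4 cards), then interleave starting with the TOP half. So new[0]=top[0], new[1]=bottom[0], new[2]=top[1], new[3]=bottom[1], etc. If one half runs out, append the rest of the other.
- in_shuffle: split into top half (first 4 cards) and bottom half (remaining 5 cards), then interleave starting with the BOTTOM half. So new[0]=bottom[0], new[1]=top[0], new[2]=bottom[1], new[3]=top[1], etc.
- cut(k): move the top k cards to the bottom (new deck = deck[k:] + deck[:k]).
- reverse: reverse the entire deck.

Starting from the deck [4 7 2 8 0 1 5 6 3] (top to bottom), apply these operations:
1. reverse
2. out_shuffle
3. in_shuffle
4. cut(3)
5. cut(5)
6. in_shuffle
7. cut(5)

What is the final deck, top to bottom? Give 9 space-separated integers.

After op 1 (reverse): [3 6 5 1 0 8 2 7 4]
After op 2 (out_shuffle): [3 8 6 2 5 7 1 4 0]
After op 3 (in_shuffle): [5 3 7 8 1 6 4 2 0]
After op 4 (cut(3)): [8 1 6 4 2 0 5 3 7]
After op 5 (cut(5)): [0 5 3 7 8 1 6 4 2]
After op 6 (in_shuffle): [8 0 1 5 6 3 4 7 2]
After op 7 (cut(5)): [3 4 7 2 8 0 1 5 6]

Answer: 3 4 7 2 8 0 1 5 6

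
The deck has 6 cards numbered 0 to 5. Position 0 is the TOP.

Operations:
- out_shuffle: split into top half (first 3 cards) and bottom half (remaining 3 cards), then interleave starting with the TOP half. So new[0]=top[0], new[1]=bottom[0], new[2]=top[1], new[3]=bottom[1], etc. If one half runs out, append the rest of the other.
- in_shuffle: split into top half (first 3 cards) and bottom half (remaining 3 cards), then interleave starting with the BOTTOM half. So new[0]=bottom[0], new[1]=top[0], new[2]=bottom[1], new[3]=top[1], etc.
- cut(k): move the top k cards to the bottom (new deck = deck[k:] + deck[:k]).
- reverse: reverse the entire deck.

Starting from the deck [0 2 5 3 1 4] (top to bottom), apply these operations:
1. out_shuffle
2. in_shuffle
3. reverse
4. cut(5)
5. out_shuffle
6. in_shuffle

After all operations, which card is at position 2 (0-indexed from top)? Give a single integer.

Answer: 4

Derivation:
After op 1 (out_shuffle): [0 3 2 1 5 4]
After op 2 (in_shuffle): [1 0 5 3 4 2]
After op 3 (reverse): [2 4 3 5 0 1]
After op 4 (cut(5)): [1 2 4 3 5 0]
After op 5 (out_shuffle): [1 3 2 5 4 0]
After op 6 (in_shuffle): [5 1 4 3 0 2]
Position 2: card 4.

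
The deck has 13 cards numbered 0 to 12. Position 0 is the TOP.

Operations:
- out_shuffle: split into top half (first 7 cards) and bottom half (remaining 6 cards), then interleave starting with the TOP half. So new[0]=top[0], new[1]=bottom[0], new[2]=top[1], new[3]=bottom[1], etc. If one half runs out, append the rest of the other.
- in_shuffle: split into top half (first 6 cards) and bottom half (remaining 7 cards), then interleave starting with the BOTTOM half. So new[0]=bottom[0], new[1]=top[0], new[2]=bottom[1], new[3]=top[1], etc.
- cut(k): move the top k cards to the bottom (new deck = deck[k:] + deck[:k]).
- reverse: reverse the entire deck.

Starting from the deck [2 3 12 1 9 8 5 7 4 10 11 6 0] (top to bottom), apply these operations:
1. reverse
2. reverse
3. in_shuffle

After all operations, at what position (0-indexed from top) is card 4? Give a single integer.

After op 1 (reverse): [0 6 11 10 4 7 5 8 9 1 12 3 2]
After op 2 (reverse): [2 3 12 1 9 8 5 7 4 10 11 6 0]
After op 3 (in_shuffle): [5 2 7 3 4 12 10 1 11 9 6 8 0]
Card 4 is at position 4.

Answer: 4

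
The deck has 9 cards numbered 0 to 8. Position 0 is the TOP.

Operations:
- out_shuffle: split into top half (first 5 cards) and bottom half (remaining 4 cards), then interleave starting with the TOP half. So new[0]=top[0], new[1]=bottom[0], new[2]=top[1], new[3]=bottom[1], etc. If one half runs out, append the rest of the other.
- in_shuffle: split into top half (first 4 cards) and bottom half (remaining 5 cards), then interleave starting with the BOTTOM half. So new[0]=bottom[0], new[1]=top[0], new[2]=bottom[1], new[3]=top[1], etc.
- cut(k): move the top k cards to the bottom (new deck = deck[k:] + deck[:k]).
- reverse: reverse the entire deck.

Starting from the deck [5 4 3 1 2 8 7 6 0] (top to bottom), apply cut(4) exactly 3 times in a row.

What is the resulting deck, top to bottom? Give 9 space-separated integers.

After op 1 (cut(4)): [2 8 7 6 0 5 4 3 1]
After op 2 (cut(4)): [0 5 4 3 1 2 8 7 6]
After op 3 (cut(4)): [1 2 8 7 6 0 5 4 3]

Answer: 1 2 8 7 6 0 5 4 3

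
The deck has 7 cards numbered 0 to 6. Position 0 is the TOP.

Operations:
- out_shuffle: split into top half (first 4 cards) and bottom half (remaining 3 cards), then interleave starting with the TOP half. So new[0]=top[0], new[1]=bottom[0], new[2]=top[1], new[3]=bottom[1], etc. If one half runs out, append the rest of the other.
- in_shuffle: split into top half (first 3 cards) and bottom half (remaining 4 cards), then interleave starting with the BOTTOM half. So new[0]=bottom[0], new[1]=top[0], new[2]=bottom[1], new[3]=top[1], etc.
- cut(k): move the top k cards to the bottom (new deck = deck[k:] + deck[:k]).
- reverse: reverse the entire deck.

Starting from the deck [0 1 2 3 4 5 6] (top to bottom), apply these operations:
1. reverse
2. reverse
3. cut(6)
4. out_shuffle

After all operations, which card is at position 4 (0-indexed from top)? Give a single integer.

After op 1 (reverse): [6 5 4 3 2 1 0]
After op 2 (reverse): [0 1 2 3 4 5 6]
After op 3 (cut(6)): [6 0 1 2 3 4 5]
After op 4 (out_shuffle): [6 3 0 4 1 5 2]
Position 4: card 1.

Answer: 1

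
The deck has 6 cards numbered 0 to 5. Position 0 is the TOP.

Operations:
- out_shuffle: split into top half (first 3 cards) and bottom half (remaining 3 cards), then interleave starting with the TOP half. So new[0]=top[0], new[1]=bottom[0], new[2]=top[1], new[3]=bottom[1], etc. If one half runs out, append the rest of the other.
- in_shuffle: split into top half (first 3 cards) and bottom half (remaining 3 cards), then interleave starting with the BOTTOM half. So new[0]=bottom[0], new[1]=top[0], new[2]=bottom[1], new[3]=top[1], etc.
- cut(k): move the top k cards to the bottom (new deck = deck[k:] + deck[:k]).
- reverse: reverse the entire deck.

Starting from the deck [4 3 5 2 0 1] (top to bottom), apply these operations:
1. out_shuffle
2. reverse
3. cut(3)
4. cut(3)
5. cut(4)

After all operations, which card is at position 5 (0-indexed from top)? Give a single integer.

After op 1 (out_shuffle): [4 2 3 0 5 1]
After op 2 (reverse): [1 5 0 3 2 4]
After op 3 (cut(3)): [3 2 4 1 5 0]
After op 4 (cut(3)): [1 5 0 3 2 4]
After op 5 (cut(4)): [2 4 1 5 0 3]
Position 5: card 3.

Answer: 3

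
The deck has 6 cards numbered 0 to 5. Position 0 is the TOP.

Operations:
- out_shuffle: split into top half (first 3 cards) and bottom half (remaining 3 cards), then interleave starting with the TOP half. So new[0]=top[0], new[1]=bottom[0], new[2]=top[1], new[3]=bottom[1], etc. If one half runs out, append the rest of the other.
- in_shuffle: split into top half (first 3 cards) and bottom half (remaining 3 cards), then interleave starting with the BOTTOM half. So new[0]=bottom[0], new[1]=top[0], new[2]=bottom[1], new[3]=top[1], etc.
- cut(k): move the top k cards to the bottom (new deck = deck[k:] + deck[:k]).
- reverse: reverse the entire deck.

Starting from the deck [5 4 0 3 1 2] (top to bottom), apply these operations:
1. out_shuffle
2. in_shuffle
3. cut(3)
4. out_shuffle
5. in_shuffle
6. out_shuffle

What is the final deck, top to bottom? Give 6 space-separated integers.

After op 1 (out_shuffle): [5 3 4 1 0 2]
After op 2 (in_shuffle): [1 5 0 3 2 4]
After op 3 (cut(3)): [3 2 4 1 5 0]
After op 4 (out_shuffle): [3 1 2 5 4 0]
After op 5 (in_shuffle): [5 3 4 1 0 2]
After op 6 (out_shuffle): [5 1 3 0 4 2]

Answer: 5 1 3 0 4 2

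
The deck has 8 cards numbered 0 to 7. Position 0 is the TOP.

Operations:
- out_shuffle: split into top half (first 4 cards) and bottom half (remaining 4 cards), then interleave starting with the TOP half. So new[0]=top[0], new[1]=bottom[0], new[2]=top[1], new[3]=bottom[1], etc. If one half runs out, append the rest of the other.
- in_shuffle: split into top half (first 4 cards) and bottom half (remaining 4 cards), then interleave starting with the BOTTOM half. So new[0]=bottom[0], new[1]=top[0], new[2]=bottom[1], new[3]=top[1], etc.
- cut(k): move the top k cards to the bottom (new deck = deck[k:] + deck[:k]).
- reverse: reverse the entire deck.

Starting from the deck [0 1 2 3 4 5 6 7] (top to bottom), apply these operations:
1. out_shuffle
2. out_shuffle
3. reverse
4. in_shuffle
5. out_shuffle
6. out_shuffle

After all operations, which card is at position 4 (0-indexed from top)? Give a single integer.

After op 1 (out_shuffle): [0 4 1 5 2 6 3 7]
After op 2 (out_shuffle): [0 2 4 6 1 3 5 7]
After op 3 (reverse): [7 5 3 1 6 4 2 0]
After op 4 (in_shuffle): [6 7 4 5 2 3 0 1]
After op 5 (out_shuffle): [6 2 7 3 4 0 5 1]
After op 6 (out_shuffle): [6 4 2 0 7 5 3 1]
Position 4: card 7.

Answer: 7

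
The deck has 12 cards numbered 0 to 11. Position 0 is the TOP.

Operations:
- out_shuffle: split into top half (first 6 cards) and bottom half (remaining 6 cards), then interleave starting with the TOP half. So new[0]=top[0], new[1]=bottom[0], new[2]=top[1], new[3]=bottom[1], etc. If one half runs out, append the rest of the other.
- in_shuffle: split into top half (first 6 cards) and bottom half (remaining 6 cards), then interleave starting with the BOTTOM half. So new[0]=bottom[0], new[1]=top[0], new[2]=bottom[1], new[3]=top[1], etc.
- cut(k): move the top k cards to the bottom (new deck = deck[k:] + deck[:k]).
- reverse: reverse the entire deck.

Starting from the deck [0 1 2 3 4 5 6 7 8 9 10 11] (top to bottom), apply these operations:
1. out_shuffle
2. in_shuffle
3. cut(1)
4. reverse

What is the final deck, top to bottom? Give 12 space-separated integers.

After op 1 (out_shuffle): [0 6 1 7 2 8 3 9 4 10 5 11]
After op 2 (in_shuffle): [3 0 9 6 4 1 10 7 5 2 11 8]
After op 3 (cut(1)): [0 9 6 4 1 10 7 5 2 11 8 3]
After op 4 (reverse): [3 8 11 2 5 7 10 1 4 6 9 0]

Answer: 3 8 11 2 5 7 10 1 4 6 9 0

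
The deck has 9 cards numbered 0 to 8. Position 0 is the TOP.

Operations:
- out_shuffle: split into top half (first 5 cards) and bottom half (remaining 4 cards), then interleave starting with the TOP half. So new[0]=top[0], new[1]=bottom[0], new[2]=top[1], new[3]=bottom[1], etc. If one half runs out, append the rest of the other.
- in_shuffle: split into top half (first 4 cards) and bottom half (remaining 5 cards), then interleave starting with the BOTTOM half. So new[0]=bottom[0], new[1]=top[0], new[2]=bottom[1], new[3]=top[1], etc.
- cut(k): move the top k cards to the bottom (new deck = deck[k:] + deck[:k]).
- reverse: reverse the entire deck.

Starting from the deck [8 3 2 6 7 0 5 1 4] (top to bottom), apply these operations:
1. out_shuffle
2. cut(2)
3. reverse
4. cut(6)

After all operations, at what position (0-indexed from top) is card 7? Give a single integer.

Answer: 5

Derivation:
After op 1 (out_shuffle): [8 0 3 5 2 1 6 4 7]
After op 2 (cut(2)): [3 5 2 1 6 4 7 8 0]
After op 3 (reverse): [0 8 7 4 6 1 2 5 3]
After op 4 (cut(6)): [2 5 3 0 8 7 4 6 1]
Card 7 is at position 5.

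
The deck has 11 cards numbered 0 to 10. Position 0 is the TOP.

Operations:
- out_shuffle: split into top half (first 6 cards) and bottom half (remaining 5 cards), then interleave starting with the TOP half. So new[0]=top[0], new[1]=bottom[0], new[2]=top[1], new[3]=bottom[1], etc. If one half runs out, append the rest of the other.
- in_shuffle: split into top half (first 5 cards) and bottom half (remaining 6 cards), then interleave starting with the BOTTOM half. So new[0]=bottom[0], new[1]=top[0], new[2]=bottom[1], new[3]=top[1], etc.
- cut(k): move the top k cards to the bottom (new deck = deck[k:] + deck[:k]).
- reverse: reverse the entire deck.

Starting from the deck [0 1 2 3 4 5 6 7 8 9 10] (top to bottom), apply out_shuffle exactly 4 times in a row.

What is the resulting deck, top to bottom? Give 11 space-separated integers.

After op 1 (out_shuffle): [0 6 1 7 2 8 3 9 4 10 5]
After op 2 (out_shuffle): [0 3 6 9 1 4 7 10 2 5 8]
After op 3 (out_shuffle): [0 7 3 10 6 2 9 5 1 8 4]
After op 4 (out_shuffle): [0 9 7 5 3 1 10 8 6 4 2]

Answer: 0 9 7 5 3 1 10 8 6 4 2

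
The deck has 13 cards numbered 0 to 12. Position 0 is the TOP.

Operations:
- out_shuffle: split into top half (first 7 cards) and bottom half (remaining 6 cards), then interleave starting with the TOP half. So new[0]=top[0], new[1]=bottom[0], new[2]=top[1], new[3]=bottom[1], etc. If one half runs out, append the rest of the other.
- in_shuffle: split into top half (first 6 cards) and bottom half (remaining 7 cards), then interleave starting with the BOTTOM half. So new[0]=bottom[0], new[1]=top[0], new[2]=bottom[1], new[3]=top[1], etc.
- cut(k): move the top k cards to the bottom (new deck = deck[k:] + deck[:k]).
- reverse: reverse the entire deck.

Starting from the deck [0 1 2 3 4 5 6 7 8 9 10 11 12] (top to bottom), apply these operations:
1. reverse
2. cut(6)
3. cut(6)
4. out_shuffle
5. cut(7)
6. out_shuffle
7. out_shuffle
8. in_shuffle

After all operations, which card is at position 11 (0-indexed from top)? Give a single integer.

Answer: 4

Derivation:
After op 1 (reverse): [12 11 10 9 8 7 6 5 4 3 2 1 0]
After op 2 (cut(6)): [6 5 4 3 2 1 0 12 11 10 9 8 7]
After op 3 (cut(6)): [0 12 11 10 9 8 7 6 5 4 3 2 1]
After op 4 (out_shuffle): [0 6 12 5 11 4 10 3 9 2 8 1 7]
After op 5 (cut(7)): [3 9 2 8 1 7 0 6 12 5 11 4 10]
After op 6 (out_shuffle): [3 6 9 12 2 5 8 11 1 4 7 10 0]
After op 7 (out_shuffle): [3 11 6 1 9 4 12 7 2 10 5 0 8]
After op 8 (in_shuffle): [12 3 7 11 2 6 10 1 5 9 0 4 8]
Position 11: card 4.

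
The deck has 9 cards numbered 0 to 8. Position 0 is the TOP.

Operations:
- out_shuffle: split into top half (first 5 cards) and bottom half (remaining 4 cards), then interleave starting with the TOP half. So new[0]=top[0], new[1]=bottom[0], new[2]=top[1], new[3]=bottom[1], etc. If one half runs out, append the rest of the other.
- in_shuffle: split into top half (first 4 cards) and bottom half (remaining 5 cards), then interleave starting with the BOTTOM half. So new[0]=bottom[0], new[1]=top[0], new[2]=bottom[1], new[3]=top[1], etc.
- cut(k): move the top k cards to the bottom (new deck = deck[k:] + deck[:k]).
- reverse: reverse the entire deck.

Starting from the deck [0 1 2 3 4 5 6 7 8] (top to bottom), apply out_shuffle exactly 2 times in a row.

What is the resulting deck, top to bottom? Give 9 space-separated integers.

Answer: 0 7 5 3 1 8 6 4 2

Derivation:
After op 1 (out_shuffle): [0 5 1 6 2 7 3 8 4]
After op 2 (out_shuffle): [0 7 5 3 1 8 6 4 2]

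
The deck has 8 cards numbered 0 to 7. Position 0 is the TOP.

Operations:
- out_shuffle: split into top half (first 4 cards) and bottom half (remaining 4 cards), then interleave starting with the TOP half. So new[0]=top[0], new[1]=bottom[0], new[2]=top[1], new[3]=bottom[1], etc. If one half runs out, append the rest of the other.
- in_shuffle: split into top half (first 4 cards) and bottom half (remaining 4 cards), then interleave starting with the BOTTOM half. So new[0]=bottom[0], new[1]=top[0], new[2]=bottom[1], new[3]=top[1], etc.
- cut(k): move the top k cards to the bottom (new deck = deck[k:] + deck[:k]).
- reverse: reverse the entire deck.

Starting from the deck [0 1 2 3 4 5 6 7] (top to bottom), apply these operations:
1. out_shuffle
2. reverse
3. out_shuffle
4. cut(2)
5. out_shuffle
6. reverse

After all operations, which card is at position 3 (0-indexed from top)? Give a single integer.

After op 1 (out_shuffle): [0 4 1 5 2 6 3 7]
After op 2 (reverse): [7 3 6 2 5 1 4 0]
After op 3 (out_shuffle): [7 5 3 1 6 4 2 0]
After op 4 (cut(2)): [3 1 6 4 2 0 7 5]
After op 5 (out_shuffle): [3 2 1 0 6 7 4 5]
After op 6 (reverse): [5 4 7 6 0 1 2 3]
Position 3: card 6.

Answer: 6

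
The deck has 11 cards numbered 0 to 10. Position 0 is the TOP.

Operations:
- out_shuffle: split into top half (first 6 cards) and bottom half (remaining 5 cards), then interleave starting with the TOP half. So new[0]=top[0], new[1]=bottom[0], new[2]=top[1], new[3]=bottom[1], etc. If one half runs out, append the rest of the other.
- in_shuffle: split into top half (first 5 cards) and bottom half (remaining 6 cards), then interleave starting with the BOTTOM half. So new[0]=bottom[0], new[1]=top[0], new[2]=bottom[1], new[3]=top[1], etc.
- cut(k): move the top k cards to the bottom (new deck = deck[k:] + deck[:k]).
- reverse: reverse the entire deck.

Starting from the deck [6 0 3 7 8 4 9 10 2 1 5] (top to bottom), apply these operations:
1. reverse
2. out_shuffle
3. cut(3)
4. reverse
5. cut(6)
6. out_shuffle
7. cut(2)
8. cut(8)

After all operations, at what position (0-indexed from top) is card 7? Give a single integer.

Answer: 9

Derivation:
After op 1 (reverse): [5 1 2 10 9 4 8 7 3 0 6]
After op 2 (out_shuffle): [5 8 1 7 2 3 10 0 9 6 4]
After op 3 (cut(3)): [7 2 3 10 0 9 6 4 5 8 1]
After op 4 (reverse): [1 8 5 4 6 9 0 10 3 2 7]
After op 5 (cut(6)): [0 10 3 2 7 1 8 5 4 6 9]
After op 6 (out_shuffle): [0 8 10 5 3 4 2 6 7 9 1]
After op 7 (cut(2)): [10 5 3 4 2 6 7 9 1 0 8]
After op 8 (cut(8)): [1 0 8 10 5 3 4 2 6 7 9]
Card 7 is at position 9.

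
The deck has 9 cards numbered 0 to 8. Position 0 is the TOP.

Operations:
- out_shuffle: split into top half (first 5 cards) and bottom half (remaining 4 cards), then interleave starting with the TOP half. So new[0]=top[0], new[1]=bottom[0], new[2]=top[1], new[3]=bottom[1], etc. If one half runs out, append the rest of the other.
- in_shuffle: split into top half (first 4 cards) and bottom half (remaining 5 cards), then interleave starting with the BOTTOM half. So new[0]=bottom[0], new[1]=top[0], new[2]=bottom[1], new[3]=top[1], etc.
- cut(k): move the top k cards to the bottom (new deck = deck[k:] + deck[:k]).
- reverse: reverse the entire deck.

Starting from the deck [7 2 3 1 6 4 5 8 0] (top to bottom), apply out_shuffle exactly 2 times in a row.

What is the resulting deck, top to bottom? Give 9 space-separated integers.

Answer: 7 8 4 1 2 0 5 6 3

Derivation:
After op 1 (out_shuffle): [7 4 2 5 3 8 1 0 6]
After op 2 (out_shuffle): [7 8 4 1 2 0 5 6 3]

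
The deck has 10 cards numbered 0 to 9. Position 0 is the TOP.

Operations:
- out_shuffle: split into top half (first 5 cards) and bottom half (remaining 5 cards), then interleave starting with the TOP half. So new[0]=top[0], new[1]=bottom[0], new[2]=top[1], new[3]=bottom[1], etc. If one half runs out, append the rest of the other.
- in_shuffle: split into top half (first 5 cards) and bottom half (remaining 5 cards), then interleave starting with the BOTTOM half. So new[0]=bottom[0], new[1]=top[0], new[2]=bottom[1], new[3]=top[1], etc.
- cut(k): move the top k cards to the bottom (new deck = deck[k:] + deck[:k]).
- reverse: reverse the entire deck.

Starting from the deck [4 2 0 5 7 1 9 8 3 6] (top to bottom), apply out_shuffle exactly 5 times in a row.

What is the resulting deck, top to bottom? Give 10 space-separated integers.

After op 1 (out_shuffle): [4 1 2 9 0 8 5 3 7 6]
After op 2 (out_shuffle): [4 8 1 5 2 3 9 7 0 6]
After op 3 (out_shuffle): [4 3 8 9 1 7 5 0 2 6]
After op 4 (out_shuffle): [4 7 3 5 8 0 9 2 1 6]
After op 5 (out_shuffle): [4 0 7 9 3 2 5 1 8 6]

Answer: 4 0 7 9 3 2 5 1 8 6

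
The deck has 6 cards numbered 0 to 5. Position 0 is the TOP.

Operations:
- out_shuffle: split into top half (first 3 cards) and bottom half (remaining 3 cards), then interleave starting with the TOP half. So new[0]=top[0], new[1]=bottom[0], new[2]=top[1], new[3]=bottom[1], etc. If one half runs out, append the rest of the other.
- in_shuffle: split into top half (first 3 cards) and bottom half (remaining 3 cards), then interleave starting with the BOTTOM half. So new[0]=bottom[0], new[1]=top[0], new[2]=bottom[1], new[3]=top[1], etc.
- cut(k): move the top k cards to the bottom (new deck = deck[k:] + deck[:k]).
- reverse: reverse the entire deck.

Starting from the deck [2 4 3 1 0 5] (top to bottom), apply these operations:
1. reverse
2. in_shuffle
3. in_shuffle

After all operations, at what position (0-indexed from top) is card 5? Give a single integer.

Answer: 3

Derivation:
After op 1 (reverse): [5 0 1 3 4 2]
After op 2 (in_shuffle): [3 5 4 0 2 1]
After op 3 (in_shuffle): [0 3 2 5 1 4]
Card 5 is at position 3.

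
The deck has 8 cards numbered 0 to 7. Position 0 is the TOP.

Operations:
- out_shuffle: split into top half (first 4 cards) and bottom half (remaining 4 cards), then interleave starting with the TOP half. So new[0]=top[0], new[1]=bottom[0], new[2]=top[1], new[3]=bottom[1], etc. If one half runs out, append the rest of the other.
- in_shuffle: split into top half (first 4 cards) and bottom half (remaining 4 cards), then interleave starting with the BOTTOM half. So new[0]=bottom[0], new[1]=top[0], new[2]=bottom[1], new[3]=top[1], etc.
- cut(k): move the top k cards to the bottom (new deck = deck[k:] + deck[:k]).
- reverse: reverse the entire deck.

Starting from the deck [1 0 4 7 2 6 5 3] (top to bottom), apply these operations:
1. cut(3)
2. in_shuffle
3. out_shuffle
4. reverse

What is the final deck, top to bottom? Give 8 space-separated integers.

Answer: 5 2 4 1 6 7 0 3

Derivation:
After op 1 (cut(3)): [7 2 6 5 3 1 0 4]
After op 2 (in_shuffle): [3 7 1 2 0 6 4 5]
After op 3 (out_shuffle): [3 0 7 6 1 4 2 5]
After op 4 (reverse): [5 2 4 1 6 7 0 3]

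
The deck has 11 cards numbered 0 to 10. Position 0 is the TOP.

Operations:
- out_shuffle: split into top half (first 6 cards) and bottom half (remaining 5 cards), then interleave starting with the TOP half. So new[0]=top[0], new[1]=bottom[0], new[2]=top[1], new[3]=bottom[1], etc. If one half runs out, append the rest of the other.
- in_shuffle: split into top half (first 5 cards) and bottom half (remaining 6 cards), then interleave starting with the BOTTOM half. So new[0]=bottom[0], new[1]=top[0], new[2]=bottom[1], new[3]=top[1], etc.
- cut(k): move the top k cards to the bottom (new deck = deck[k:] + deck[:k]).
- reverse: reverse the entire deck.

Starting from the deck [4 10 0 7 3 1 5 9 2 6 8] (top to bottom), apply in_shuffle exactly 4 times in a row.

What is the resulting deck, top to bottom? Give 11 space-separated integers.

Answer: 2 5 3 0 4 6 9 1 7 10 8

Derivation:
After op 1 (in_shuffle): [1 4 5 10 9 0 2 7 6 3 8]
After op 2 (in_shuffle): [0 1 2 4 7 5 6 10 3 9 8]
After op 3 (in_shuffle): [5 0 6 1 10 2 3 4 9 7 8]
After op 4 (in_shuffle): [2 5 3 0 4 6 9 1 7 10 8]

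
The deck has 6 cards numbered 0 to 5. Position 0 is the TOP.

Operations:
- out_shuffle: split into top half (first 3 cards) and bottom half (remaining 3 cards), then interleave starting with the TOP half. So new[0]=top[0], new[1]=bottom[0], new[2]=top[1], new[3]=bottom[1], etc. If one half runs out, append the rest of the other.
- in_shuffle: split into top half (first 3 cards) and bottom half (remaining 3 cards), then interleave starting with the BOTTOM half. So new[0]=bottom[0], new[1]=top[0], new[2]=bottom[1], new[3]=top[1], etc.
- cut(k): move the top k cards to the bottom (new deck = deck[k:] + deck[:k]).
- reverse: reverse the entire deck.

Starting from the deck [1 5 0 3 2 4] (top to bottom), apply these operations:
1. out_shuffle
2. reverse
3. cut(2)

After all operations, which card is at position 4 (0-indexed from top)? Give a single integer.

After op 1 (out_shuffle): [1 3 5 2 0 4]
After op 2 (reverse): [4 0 2 5 3 1]
After op 3 (cut(2)): [2 5 3 1 4 0]
Position 4: card 4.

Answer: 4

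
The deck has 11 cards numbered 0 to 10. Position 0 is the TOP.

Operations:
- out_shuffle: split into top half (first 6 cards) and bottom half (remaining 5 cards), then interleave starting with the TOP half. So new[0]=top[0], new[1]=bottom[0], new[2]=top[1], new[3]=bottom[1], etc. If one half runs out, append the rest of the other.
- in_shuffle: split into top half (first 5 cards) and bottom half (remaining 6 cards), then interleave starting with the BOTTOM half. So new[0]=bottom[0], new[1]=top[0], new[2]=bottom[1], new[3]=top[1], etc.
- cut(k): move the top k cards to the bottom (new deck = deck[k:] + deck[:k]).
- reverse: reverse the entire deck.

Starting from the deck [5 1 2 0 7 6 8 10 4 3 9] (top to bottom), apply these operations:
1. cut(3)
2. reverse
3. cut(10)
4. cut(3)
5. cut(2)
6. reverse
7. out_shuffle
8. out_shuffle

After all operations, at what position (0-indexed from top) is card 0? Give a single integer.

Answer: 5

Derivation:
After op 1 (cut(3)): [0 7 6 8 10 4 3 9 5 1 2]
After op 2 (reverse): [2 1 5 9 3 4 10 8 6 7 0]
After op 3 (cut(10)): [0 2 1 5 9 3 4 10 8 6 7]
After op 4 (cut(3)): [5 9 3 4 10 8 6 7 0 2 1]
After op 5 (cut(2)): [3 4 10 8 6 7 0 2 1 5 9]
After op 6 (reverse): [9 5 1 2 0 7 6 8 10 4 3]
After op 7 (out_shuffle): [9 6 5 8 1 10 2 4 0 3 7]
After op 8 (out_shuffle): [9 2 6 4 5 0 8 3 1 7 10]
Card 0 is at position 5.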